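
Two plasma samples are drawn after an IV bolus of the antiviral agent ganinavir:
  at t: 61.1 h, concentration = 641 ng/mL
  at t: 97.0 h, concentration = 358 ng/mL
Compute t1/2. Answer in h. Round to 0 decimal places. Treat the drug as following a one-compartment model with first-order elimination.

43 h

k = ln(C₁/C₂) / (t₂ − t₁) = ln(641/358) / (97.0 − 61.1)
  = 0.5825 / 35.90 = 0.01623 h⁻¹
t½ = ln2 / k = 0.693147 / 0.01623 = 42.71 h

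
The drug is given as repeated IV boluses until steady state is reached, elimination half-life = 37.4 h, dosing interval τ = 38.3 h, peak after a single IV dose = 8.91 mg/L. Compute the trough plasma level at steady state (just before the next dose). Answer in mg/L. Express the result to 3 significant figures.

8.62 mg/L

k = ln2 / t½ = 0.693147 / 37.4 = 0.01853 h⁻¹
e^(−kτ) = e^(−0.01853 × 38.3) = 0.4918
Accumulation ratio R = 1 / (1 − e^(−kτ)) = 1 / (1 − 0.4918) = 1.968
Steady-state trough = C₀ × R × e^(−kτ) = 8.91 × 1.968 × 0.4918 = 8.624 mg/L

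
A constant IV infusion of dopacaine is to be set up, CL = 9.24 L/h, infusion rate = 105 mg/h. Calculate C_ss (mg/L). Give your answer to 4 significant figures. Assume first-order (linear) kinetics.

11.36 mg/L

At steady state Css = R₀ / CL = 105 / 9.240 = 11.36 mg/L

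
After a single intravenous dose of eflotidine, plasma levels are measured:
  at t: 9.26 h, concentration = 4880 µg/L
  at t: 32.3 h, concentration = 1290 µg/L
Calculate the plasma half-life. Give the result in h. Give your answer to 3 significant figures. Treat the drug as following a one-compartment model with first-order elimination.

k = ln(C₁/C₂) / (t₂ − t₁) = ln(4880/1290) / (32.3 − 9.26)
  = 1.331 / 23.04 = 0.05777 h⁻¹
t½ = ln2 / k = 0.693147 / 0.05777 = 12.00 h

12.0 h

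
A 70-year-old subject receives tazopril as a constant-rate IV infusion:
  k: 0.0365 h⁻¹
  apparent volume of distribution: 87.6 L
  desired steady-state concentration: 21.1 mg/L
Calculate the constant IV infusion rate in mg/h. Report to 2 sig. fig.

CL = k × Vd = 0.03650 × 87.6 = 3.197 L/h
At steady state, infusion rate R₀ = Css × CL = 21.1 × 3.197 = 67.46 mg/h

67 mg/h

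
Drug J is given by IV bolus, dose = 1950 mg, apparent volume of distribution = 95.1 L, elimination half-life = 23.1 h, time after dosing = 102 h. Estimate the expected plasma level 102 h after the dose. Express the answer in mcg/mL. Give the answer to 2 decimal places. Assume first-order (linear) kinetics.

C₀ = Dose / Vd = 1950 / 95.1 = 20.50 mg/L
k = ln2 / t½ = 0.693147 / 23.1 = 0.03001 h⁻¹
C = C₀ · e^(−k·t) = 20.50 × e^(−0.03001 × 102)
  = 20.50 × 0.04684 = 0.9602 mg/L
(0.9602 mg/L = 0.9602 mcg/mL)

0.96 mcg/mL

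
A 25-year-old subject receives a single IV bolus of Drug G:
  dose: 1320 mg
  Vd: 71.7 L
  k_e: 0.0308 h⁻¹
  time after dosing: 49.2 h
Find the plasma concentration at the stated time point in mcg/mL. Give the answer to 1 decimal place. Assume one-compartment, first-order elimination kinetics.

4.0 mcg/mL

C₀ = Dose / Vd = 1320 / 71.7 = 18.41 mg/L
C = C₀ · e^(−k·t) = 18.41 × e^(−0.03080 × 49.2)
  = 18.41 × 0.2197 = 4.045 mg/L
(4.045 mg/L = 4.045 mcg/mL)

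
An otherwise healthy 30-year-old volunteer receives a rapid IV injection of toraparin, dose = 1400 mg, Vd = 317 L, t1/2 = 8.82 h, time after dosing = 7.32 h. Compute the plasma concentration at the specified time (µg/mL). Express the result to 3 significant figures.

2.48 µg/mL

C₀ = Dose / Vd = 1400 / 317 = 4.416 mg/L
k = ln2 / t½ = 0.693147 / 8.82 = 0.07859 h⁻¹
C = C₀ · e^(−k·t) = 4.416 × e^(−0.07859 × 7.32)
  = 4.416 × 0.5625 = 2.484 mg/L
(2.484 mg/L = 2.484 µg/mL)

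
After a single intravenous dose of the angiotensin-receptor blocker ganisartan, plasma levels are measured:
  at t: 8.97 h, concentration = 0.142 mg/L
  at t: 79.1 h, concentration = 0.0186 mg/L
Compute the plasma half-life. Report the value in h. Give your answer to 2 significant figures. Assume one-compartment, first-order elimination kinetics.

24 h

k = ln(C₁/C₂) / (t₂ − t₁) = ln(0.142/0.0186) / (79.1 − 8.97)
  = 2.033 / 70.13 = 0.02899 h⁻¹
t½ = ln2 / k = 0.693147 / 0.02899 = 23.91 h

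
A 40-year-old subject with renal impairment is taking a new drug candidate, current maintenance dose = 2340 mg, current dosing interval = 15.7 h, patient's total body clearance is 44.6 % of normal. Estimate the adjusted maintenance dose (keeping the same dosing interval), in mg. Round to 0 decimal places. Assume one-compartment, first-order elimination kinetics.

1044 mg

To keep the same average steady-state level, dosing rate must scale with clearance.
CL ratio = 44.6 / 100 = 0.4460
New dose (same interval) = 2340 × 0.4460 = 1044 mg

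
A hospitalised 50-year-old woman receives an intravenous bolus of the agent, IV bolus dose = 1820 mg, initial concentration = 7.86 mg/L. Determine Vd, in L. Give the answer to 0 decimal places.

Vd = Dose / C₀ = 1820 / 7.86 = 231.6 L

232 L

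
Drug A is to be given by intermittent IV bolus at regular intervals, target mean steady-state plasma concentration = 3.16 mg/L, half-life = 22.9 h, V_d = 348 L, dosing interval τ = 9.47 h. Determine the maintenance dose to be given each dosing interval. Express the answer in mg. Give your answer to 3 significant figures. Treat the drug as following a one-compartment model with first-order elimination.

k = ln2 / t½ = 0.693147 / 22.9 = 0.03027 h⁻¹
CL = k × Vd = 0.03027 × 348 = 10.53 L/h
At steady state, Dose/τ = Css × CL.
Dose = Css × CL × τ = 3.16 × 10.53 × 9.47 = 315.1 mg

315 mg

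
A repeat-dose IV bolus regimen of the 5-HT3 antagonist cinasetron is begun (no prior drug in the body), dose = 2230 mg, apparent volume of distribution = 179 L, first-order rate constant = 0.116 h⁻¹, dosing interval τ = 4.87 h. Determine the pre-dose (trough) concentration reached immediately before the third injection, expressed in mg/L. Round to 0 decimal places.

11 mg/L

C₀ per dose = Dose / Vd = 2230 / 179 = 12.46 mg/L
Fraction remaining after one interval: r = e^(−kτ) = e^(−0.1160 × 4.87) = 0.5684
Before dose 3, 2 doses have been given (aged 1τ, 2τ).
C_trough = C₀ × (r + r²) = 12.46 × (0.5684 + 0.3231) = 11.11 mg/L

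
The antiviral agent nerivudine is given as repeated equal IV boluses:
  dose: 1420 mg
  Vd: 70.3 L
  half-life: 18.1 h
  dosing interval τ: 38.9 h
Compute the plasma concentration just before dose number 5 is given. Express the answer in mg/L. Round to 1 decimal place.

C₀ per dose = Dose / Vd = 1420 / 70.3 = 20.20 mg/L
k = ln2 / t½ = 0.693147 / 18.1 = 0.03830 h⁻¹
Fraction remaining after one interval: r = e^(−kτ) = e^(−0.03830 × 38.9) = 0.2254
Before dose 5, 4 doses have been given (aged 1τ, 2τ, 3τ, 4τ).
C_trough = C₀ × (r + r² + … + r^4) = C₀ × r(1−r^4)/(1−r)
        = 20.20 × 0.2254 × (1 − 0.002581) / (1 − 0.2254) = 5.863 mg/L

5.9 mg/L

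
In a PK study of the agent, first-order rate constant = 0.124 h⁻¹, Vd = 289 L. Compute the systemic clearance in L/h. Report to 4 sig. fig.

35.84 L/h

CL = k × Vd = 0.124 × 289 = 35.84 L/h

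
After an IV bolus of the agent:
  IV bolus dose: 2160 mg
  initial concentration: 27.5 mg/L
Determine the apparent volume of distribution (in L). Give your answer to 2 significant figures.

79 L

Vd = Dose / C₀ = 2160 / 27.5 = 78.55 L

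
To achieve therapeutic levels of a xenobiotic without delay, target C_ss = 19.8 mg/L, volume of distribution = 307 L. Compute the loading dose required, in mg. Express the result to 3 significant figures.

6080 mg

LD = Css × Vd = 19.8 × 307 = 6079 mg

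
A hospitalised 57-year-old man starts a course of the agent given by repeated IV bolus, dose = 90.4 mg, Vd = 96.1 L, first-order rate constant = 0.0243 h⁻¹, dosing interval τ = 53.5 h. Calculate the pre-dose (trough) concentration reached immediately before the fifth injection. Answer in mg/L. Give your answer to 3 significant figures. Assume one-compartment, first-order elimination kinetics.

C₀ per dose = Dose / Vd = 90.4 / 96.1 = 0.9407 mg/L
Fraction remaining after one interval: r = e^(−kτ) = e^(−0.02430 × 53.5) = 0.2725
Before dose 5, 4 doses have been given (aged 1τ, 2τ, 3τ, 4τ).
C_trough = C₀ × (r + r² + … + r^4) = C₀ × r(1−r^4)/(1−r)
        = 0.9407 × 0.2725 × (1 − 0.005514) / (1 − 0.2725) = 0.3504 mg/L

0.350 mg/L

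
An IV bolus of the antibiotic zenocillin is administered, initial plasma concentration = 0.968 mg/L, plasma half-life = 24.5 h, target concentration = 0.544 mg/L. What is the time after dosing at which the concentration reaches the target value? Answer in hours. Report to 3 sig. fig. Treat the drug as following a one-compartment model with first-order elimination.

20.4 h

k = ln2 / t½ = 0.693147 / 24.5 = 0.02829 h⁻¹
t = ln(C₀ / C) / k = ln(0.9680 / 0.544) / 0.02829
  = ln(1.779) / 0.02829 = 0.5761 / 0.02829 = 20.36 h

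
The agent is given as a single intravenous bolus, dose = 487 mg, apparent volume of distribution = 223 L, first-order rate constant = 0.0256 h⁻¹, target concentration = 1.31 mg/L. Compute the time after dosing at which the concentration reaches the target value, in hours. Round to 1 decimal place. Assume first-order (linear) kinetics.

C₀ = Dose / Vd = 487.0 / 223 = 2.184 mg/L
t = ln(C₀ / C) / k = ln(2.184 / 1.31) / 0.02560
  = ln(1.667) / 0.02560 = 0.5110 / 0.02560 = 19.96 h

20.0 h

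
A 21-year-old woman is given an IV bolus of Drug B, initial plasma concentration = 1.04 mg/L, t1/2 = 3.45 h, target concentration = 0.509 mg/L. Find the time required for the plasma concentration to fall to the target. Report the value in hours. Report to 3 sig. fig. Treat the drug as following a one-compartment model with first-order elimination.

k = ln2 / t½ = 0.693147 / 3.45 = 0.2009 h⁻¹
t = ln(C₀ / C) / k = ln(1.040 / 0.509) / 0.2009
  = ln(2.043) / 0.2009 = 0.7144 / 0.2009 = 3.556 h

3.56 h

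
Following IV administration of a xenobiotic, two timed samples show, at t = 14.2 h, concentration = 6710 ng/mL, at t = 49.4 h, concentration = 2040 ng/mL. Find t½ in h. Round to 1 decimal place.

20.5 h

k = ln(C₁/C₂) / (t₂ − t₁) = ln(6710/2040) / (49.4 − 14.2)
  = 1.191 / 35.20 = 0.03384 h⁻¹
t½ = ln2 / k = 0.693147 / 0.03384 = 20.48 h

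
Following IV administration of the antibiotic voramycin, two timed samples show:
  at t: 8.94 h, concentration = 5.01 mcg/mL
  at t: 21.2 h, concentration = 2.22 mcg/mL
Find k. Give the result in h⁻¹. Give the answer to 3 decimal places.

0.066 h⁻¹

k = ln(C₁/C₂) / (t₂ − t₁) = ln(5.01/2.22) / (21.2 − 8.94)
  = 0.8139 / 12.26 = 0.06639 h⁻¹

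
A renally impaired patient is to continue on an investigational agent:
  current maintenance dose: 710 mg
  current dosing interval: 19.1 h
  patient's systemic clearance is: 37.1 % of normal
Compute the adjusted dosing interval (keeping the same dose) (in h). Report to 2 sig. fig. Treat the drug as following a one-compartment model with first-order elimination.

To keep the same average steady-state level, dosing rate must scale with clearance.
CL ratio = 37.1 / 100 = 0.3710
New interval (same dose) = 19.1 / 0.3710 = 51.48 h

51 h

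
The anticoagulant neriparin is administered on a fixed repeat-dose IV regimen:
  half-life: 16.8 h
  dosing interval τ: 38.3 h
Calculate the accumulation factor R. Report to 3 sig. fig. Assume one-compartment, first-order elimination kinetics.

k = ln2 / t½ = 0.693147 / 16.8 = 0.04126 h⁻¹
e^(−kτ) = e^(−0.04126 × 38.3) = 0.2059
Accumulation ratio R = 1 / (1 − e^(−kτ)) = 1 / (1 − 0.2059) = 1.259

1.26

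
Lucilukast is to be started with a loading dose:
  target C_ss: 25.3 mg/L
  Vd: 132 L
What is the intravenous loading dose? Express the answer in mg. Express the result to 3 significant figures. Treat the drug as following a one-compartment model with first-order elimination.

LD = Css × Vd = 25.3 × 132 = 3340 mg

3340 mg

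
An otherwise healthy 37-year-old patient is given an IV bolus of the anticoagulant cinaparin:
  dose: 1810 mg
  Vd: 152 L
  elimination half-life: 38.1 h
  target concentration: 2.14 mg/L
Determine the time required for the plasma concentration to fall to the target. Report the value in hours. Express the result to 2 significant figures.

94 h

C₀ = Dose / Vd = 1810 / 152 = 11.91 mg/L
k = ln2 / t½ = 0.693147 / 38.1 = 0.01819 h⁻¹
t = ln(C₀ / C) / k = ln(11.91 / 2.14) / 0.01819
  = ln(5.565) / 0.01819 = 1.716 / 0.01819 = 94.34 h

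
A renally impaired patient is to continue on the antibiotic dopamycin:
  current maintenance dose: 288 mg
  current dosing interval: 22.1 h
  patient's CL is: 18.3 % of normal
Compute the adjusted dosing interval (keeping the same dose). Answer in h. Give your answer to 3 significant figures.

To keep the same average steady-state level, dosing rate must scale with clearance.
CL ratio = 18.3 / 100 = 0.1830
New interval (same dose) = 22.1 / 0.1830 = 120.8 h

121 h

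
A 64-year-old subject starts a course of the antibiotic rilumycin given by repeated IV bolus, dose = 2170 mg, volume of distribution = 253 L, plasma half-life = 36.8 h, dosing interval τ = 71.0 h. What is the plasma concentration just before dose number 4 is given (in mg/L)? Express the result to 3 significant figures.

C₀ per dose = Dose / Vd = 2170 / 253 = 8.577 mg/L
k = ln2 / t½ = 0.693147 / 36.8 = 0.01884 h⁻¹
Fraction remaining after one interval: r = e^(−kτ) = e^(−0.01884 × 71.0) = 0.2625
Before dose 4, 3 doses have been given (aged 1τ, 2τ, 3τ).
C_trough = C₀ × (r + r² + … + r^3) = C₀ × r(1−r^3)/(1−r)
        = 8.577 × 0.2625 × (1 − 0.01809) / (1 − 0.2625) = 2.998 mg/L

3.00 mg/L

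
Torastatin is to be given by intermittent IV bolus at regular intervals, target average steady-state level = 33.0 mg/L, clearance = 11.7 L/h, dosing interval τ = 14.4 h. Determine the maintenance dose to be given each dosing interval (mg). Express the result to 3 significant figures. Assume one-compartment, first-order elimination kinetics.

At steady state, Dose/τ = Css × CL.
Dose = Css × CL × τ = 33.0 × 11.70 × 14.4 = 5560 mg

5560 mg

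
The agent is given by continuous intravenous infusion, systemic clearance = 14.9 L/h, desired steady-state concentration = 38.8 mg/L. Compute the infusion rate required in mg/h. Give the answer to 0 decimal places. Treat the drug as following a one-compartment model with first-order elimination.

At steady state, infusion rate R₀ = Css × CL = 38.8 × 14.90 = 578.1 mg/h

578 mg/h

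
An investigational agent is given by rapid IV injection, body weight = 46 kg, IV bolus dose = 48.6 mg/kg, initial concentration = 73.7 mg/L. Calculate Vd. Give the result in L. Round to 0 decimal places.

Dose = 48.6 × 46 = 2236 mg
Vd = Dose / C₀ = 2236 / 73.7 = 30.34 L

30 L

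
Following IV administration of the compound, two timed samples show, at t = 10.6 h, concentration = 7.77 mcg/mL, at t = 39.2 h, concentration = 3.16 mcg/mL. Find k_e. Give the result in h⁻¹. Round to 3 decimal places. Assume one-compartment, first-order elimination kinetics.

k = ln(C₁/C₂) / (t₂ − t₁) = ln(7.77/3.16) / (39.2 − 10.6)
  = 0.8997 / 28.60 = 0.03146 h⁻¹

0.031 h⁻¹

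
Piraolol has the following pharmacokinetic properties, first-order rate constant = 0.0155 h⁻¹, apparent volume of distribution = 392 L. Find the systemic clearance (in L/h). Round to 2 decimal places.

CL = k × Vd = 0.0155 × 392 = 6.076 L/h

6.08 L/h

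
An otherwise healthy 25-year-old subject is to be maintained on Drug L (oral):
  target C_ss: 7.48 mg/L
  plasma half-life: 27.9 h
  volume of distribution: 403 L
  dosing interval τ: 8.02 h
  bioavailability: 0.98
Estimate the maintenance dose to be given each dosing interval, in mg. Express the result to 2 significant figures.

k = ln2 / t½ = 0.693147 / 27.9 = 0.02484 h⁻¹
CL = k × Vd = 0.02484 × 403 = 10.01 L/h
At steady state, F × (Dose/τ) = Css × CL.
Dose = Css × CL × τ / F = 7.48 × 10.01 × 8.02 / 0.98 = 612.8 mg

610 mg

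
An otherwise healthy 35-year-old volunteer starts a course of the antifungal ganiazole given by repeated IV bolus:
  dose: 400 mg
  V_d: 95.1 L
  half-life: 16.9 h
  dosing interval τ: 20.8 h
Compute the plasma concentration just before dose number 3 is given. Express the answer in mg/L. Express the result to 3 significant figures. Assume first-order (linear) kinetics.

C₀ per dose = Dose / Vd = 400 / 95.1 = 4.206 mg/L
k = ln2 / t½ = 0.693147 / 16.9 = 0.04101 h⁻¹
Fraction remaining after one interval: r = e^(−kτ) = e^(−0.04101 × 20.8) = 0.4261
Before dose 3, 2 doses have been given (aged 1τ, 2τ).
C_trough = C₀ × (r + r²) = 4.206 × (0.4261 + 0.1816) = 2.556 mg/L

2.56 mg/L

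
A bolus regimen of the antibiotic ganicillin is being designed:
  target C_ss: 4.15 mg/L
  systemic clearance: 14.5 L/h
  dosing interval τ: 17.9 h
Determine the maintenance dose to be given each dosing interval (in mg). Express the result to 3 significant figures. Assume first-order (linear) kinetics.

1080 mg

At steady state, Dose/τ = Css × CL.
Dose = Css × CL × τ = 4.15 × 14.50 × 17.9 = 1077 mg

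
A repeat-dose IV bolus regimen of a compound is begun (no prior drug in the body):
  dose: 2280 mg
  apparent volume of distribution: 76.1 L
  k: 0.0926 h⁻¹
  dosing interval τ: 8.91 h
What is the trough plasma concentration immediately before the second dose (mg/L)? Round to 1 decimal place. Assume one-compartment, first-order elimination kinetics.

13.1 mg/L

C₀ per dose = Dose / Vd = 2280 / 76.1 = 29.96 mg/L
Fraction remaining after one interval: r = e^(−kτ) = e^(−0.09260 × 8.91) = 0.4382
Before dose 2, 1 dose has been given (aged 1τ).
C_trough = C₀ × r = 29.96 × 0.4382 = 13.13 mg/L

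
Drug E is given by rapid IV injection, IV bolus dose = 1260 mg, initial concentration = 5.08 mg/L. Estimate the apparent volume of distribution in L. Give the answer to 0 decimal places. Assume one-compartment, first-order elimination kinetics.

248 L

Vd = Dose / C₀ = 1260 / 5.08 = 248.0 L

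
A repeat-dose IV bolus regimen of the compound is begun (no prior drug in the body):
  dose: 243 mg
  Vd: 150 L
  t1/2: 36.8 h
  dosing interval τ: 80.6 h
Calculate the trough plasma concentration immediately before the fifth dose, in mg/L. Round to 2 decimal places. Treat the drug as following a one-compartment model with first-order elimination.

0.45 mg/L

C₀ per dose = Dose / Vd = 243 / 150 = 1.620 mg/L
k = ln2 / t½ = 0.693147 / 36.8 = 0.01884 h⁻¹
Fraction remaining after one interval: r = e^(−kτ) = e^(−0.01884 × 80.6) = 0.2190
Before dose 5, 4 doses have been given (aged 1τ, 2τ, 3τ, 4τ).
C_trough = C₀ × (r + r² + … + r^4) = C₀ × r(1−r^4)/(1−r)
        = 1.620 × 0.2190 × (1 − 0.002300) / (1 − 0.2190) = 0.4532 mg/L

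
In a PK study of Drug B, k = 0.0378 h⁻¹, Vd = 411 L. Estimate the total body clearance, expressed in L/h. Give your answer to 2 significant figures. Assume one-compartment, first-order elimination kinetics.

CL = k × Vd = 0.0378 × 411 = 15.54 L/h

16 L/h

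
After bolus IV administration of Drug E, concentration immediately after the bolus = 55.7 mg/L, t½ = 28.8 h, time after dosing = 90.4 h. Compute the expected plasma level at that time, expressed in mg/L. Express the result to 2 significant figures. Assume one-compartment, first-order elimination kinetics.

6.3 mg/L

k = ln2 / t½ = 0.693147 / 28.8 = 0.02407 h⁻¹
C = C₀ · e^(−k·t) = 55.70 × e^(−0.02407 × 90.4)
  = 55.70 × 0.1135 = 6.322 mg/L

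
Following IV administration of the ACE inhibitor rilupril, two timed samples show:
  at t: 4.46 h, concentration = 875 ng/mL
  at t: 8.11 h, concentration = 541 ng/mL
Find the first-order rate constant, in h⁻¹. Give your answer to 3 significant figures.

0.132 h⁻¹

k = ln(C₁/C₂) / (t₂ − t₁) = ln(875/541) / (8.11 − 4.46)
  = 0.4808 / 3.650 = 0.1317 h⁻¹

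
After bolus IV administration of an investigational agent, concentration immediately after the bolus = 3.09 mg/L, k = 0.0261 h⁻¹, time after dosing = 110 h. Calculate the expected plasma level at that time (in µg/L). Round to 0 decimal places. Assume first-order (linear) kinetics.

C = C₀ · e^(−k·t) = 3.090 × e^(−0.02610 × 110)
  = 3.090 × 0.05664 = 0.1750 mg/L
Convert: 0.1750 mg/L × 1000 = 175.0 µg/L

175 µg/L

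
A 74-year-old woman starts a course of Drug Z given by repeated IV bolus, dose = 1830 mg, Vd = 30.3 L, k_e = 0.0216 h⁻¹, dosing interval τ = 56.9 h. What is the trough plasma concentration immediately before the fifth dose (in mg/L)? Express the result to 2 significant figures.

25 mg/L

C₀ per dose = Dose / Vd = 1830 / 30.3 = 60.40 mg/L
Fraction remaining after one interval: r = e^(−kτ) = e^(−0.02160 × 56.9) = 0.2926
Before dose 5, 4 doses have been given (aged 1τ, 2τ, 3τ, 4τ).
C_trough = C₀ × (r + r² + … + r^4) = C₀ × r(1−r^4)/(1−r)
        = 60.40 × 0.2926 × (1 − 0.007330) / (1 − 0.2926) = 24.80 mg/L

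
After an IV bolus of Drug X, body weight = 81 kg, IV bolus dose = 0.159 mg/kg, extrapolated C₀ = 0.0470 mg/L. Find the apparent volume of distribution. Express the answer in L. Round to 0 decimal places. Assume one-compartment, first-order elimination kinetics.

274 L

Dose = 0.159 × 81 = 12.88 mg
Vd = Dose / C₀ = 12.88 / 0.0470 = 274.0 L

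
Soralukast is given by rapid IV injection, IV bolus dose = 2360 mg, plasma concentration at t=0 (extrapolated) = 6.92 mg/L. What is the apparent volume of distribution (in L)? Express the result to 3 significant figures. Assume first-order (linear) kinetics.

341 L

Vd = Dose / C₀ = 2360 / 6.92 = 341.0 L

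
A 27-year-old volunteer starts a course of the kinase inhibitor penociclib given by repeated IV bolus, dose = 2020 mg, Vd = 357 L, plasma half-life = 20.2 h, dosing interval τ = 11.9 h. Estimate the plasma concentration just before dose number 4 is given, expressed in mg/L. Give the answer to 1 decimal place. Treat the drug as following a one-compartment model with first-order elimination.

7.9 mg/L

C₀ per dose = Dose / Vd = 2020 / 357 = 5.658 mg/L
k = ln2 / t½ = 0.693147 / 20.2 = 0.03431 h⁻¹
Fraction remaining after one interval: r = e^(−kτ) = e^(−0.03431 × 11.9) = 0.6648
Before dose 4, 3 doses have been given (aged 1τ, 2τ, 3τ).
C_trough = C₀ × (r + r² + … + r^3) = C₀ × r(1−r^3)/(1−r)
        = 5.658 × 0.6648 × (1 − 0.2938) / (1 − 0.6648) = 7.925 mg/L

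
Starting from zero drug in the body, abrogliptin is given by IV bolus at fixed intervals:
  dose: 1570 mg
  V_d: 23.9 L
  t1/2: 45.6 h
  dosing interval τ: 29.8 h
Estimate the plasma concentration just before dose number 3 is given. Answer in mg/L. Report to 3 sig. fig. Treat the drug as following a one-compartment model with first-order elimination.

68.3 mg/L

C₀ per dose = Dose / Vd = 1570 / 23.9 = 65.69 mg/L
k = ln2 / t½ = 0.693147 / 45.6 = 0.01520 h⁻¹
Fraction remaining after one interval: r = e^(−kτ) = e^(−0.01520 × 29.8) = 0.6357
Before dose 3, 2 doses have been given (aged 1τ, 2τ).
C_trough = C₀ × (r + r²) = 65.69 × (0.6357 + 0.4041) = 68.30 mg/L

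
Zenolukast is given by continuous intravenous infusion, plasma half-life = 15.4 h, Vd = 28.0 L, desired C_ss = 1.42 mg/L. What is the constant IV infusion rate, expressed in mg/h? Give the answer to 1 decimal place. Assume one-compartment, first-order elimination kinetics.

k = ln2 / t½ = 0.693147 / 15.4 = 0.04501 h⁻¹
CL = k × Vd = 0.04501 × 28.0 = 1.260 L/h
At steady state, infusion rate R₀ = Css × CL = 1.42 × 1.260 = 1.789 mg/h

1.8 mg/h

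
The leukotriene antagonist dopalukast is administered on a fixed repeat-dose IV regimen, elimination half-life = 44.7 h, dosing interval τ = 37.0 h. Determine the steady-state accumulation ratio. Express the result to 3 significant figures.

k = ln2 / t½ = 0.693147 / 44.7 = 0.01551 h⁻¹
e^(−kτ) = e^(−0.01551 × 37.0) = 0.5633
Accumulation ratio R = 1 / (1 − e^(−kτ)) = 1 / (1 − 0.5633) = 2.290

2.29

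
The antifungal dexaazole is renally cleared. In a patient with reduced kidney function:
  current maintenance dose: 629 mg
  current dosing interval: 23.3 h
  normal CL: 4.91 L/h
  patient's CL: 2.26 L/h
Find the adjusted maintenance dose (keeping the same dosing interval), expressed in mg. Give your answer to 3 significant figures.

290 mg

To keep the same average steady-state level, dosing rate must scale with clearance.
CL ratio = 2.26 / 4.91 = 0.4603
New dose (same interval) = 629 × 0.4603 = 289.5 mg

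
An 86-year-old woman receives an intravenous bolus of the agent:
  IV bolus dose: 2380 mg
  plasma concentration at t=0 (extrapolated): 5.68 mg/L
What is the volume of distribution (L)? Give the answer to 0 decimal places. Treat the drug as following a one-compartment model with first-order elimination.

419 L

Vd = Dose / C₀ = 2380 / 5.68 = 419.0 L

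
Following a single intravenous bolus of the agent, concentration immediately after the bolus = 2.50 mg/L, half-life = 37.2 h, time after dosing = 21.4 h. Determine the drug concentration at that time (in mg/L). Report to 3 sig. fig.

1.68 mg/L

k = ln2 / t½ = 0.693147 / 37.2 = 0.01863 h⁻¹
C = C₀ · e^(−k·t) = 2.500 × e^(−0.01863 × 21.4)
  = 2.500 × 0.6712 = 1.678 mg/L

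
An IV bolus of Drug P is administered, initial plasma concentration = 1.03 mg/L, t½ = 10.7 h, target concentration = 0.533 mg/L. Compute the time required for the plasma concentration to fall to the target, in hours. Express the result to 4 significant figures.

10.17 h

k = ln2 / t½ = 0.693147 / 10.7 = 0.06478 h⁻¹
t = ln(C₀ / C) / k = ln(1.030 / 0.533) / 0.06478
  = ln(1.932) / 0.06478 = 0.6586 / 0.06478 = 10.17 h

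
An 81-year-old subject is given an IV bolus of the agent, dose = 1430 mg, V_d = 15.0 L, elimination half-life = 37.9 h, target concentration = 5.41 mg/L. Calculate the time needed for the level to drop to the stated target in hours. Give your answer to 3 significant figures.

C₀ = Dose / Vd = 1430 / 15.0 = 95.33 mg/L
k = ln2 / t½ = 0.693147 / 37.9 = 0.01829 h⁻¹
t = ln(C₀ / C) / k = ln(95.33 / 5.41) / 0.01829
  = ln(17.62) / 0.01829 = 2.869 / 0.01829 = 156.9 h

157 h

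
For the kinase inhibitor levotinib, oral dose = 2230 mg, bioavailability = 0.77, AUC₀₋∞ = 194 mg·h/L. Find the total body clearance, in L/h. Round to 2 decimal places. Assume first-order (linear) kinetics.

CL = F·Dose / AUC = 0.77 × 2230 / 194 = 8.851 L/h

8.85 L/h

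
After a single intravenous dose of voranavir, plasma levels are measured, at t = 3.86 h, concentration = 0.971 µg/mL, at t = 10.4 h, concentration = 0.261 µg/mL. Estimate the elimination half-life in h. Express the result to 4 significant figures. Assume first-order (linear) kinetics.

k = ln(C₁/C₂) / (t₂ − t₁) = ln(0.971/0.261) / (10.4 − 3.86)
  = 1.314 / 6.540 = 0.2009 h⁻¹
t½ = ln2 / k = 0.693147 / 0.2009 = 3.450 h

3.450 h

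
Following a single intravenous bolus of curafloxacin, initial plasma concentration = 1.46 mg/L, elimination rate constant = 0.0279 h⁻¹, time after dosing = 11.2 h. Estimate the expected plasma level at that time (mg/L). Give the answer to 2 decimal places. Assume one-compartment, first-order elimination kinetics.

1.07 mg/L

C = C₀ · e^(−k·t) = 1.460 × e^(−0.02790 × 11.2)
  = 1.460 × 0.7316 = 1.068 mg/L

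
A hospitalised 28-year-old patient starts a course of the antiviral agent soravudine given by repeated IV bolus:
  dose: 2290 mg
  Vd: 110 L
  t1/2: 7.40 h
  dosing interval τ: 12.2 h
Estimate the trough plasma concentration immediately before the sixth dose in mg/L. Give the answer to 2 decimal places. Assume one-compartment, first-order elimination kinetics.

9.72 mg/L

C₀ per dose = Dose / Vd = 2290 / 110 = 20.82 mg/L
k = ln2 / t½ = 0.693147 / 7.40 = 0.09367 h⁻¹
Fraction remaining after one interval: r = e^(−kτ) = e^(−0.09367 × 12.2) = 0.3189
Before dose 6, 5 doses have been given (aged 1τ, 2τ, 3τ, 4τ, 5τ).
C_trough = C₀ × (r + r² + … + r^5) = C₀ × r(1−r^5)/(1−r)
        = 20.82 × 0.3189 × (1 − 0.003298) / (1 − 0.3189) = 9.716 mg/L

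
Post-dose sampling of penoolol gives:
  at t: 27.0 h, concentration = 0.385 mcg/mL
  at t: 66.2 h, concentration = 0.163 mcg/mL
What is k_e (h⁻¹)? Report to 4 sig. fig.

k = ln(C₁/C₂) / (t₂ − t₁) = ln(0.385/0.163) / (66.2 − 27.0)
  = 0.8595 / 39.20 = 0.02193 h⁻¹

0.02193 h⁻¹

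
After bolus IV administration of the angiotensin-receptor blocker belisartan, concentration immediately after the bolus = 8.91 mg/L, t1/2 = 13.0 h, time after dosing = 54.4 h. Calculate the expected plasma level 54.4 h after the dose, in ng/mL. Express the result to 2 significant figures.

490 ng/mL

k = ln2 / t½ = 0.693147 / 13.0 = 0.05332 h⁻¹
C = C₀ · e^(−k·t) = 8.910 × e^(−0.05332 × 54.4)
  = 8.910 × 0.05499 = 0.4900 mg/L
Convert: 0.4900 mg/L × 1000 = 490.0 ng/mL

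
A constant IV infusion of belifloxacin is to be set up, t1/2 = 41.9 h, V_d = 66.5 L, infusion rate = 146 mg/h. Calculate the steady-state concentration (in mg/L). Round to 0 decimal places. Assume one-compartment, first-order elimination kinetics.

133 mg/L

k = ln2 / t½ = 0.693147 / 41.9 = 0.01654 h⁻¹
CL = k × Vd = 0.01654 × 66.5 = 1.100 L/h
At steady state Css = R₀ / CL = 146 / 1.100 = 132.7 mg/L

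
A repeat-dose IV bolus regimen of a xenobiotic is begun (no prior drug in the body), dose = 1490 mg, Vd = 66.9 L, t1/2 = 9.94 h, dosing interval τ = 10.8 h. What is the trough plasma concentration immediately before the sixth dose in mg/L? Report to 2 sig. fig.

C₀ per dose = Dose / Vd = 1490 / 66.9 = 22.27 mg/L
k = ln2 / t½ = 0.693147 / 9.94 = 0.06973 h⁻¹
Fraction remaining after one interval: r = e^(−kτ) = e^(−0.06973 × 10.8) = 0.4709
Before dose 6, 5 doses have been given (aged 1τ, 2τ, 3τ, 4τ, 5τ).
C_trough = C₀ × (r + r² + … + r^5) = C₀ × r(1−r^5)/(1−r)
        = 22.27 × 0.4709 × (1 − 0.02315) / (1 − 0.4709) = 19.36 mg/L

19 mg/L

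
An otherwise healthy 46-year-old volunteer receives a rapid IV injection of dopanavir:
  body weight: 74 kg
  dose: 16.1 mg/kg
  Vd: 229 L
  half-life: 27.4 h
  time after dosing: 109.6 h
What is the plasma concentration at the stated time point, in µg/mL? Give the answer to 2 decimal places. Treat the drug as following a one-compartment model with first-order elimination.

Total dose = 16.1 × 74 = 1191 mg
C₀ = Dose / Vd = 1191 / 229 = 5.201 mg/L
k = ln2 / t½ = 0.693147 / 27.4 = 0.02530 h⁻¹
t / t½ = 109.6 / 27.4 = 4 half-lives
C = C₀ × (1/2)^4 = 5.201 × 0.06250 = 0.3251 mg/L
(0.3251 mg/L = 0.3251 µg/mL)

0.33 µg/mL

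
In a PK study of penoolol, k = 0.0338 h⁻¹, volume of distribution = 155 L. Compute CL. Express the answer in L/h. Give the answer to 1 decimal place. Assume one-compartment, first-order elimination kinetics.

5.2 L/h

CL = k × Vd = 0.0338 × 155 = 5.239 L/h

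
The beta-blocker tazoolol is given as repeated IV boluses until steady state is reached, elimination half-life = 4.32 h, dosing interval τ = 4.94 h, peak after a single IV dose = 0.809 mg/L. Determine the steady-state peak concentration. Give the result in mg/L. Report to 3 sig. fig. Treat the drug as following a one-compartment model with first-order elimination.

1.48 mg/L

k = ln2 / t½ = 0.693147 / 4.32 = 0.1605 h⁻¹
e^(−kτ) = e^(−0.1605 × 4.94) = 0.4525
Accumulation ratio R = 1 / (1 − e^(−kτ)) = 1 / (1 − 0.4525) = 1.826
Steady-state peak = C₀ × R = 0.809 × 1.826 = 1.477 mg/L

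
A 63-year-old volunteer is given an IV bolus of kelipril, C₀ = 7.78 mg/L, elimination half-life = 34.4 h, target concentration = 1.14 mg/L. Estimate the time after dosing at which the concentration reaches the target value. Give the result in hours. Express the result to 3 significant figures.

k = ln2 / t½ = 0.693147 / 34.4 = 0.02015 h⁻¹
t = ln(C₀ / C) / k = ln(7.780 / 1.14) / 0.02015
  = ln(6.825) / 0.02015 = 1.921 / 0.02015 = 95.33 h

95.3 h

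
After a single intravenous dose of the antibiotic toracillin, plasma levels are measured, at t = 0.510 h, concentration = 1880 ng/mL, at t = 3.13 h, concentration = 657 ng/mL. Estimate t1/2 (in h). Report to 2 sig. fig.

1.7 h

k = ln(C₁/C₂) / (t₂ − t₁) = ln(1880/657) / (3.13 − 0.510)
  = 1.051 / 2.620 = 0.4011 h⁻¹
t½ = ln2 / k = 0.693147 / 0.4011 = 1.728 h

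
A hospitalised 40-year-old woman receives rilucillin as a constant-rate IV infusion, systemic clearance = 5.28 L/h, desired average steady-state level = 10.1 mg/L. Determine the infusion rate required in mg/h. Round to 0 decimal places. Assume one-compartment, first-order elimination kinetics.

At steady state, infusion rate R₀ = Css × CL = 10.1 × 5.280 = 53.33 mg/h

53 mg/h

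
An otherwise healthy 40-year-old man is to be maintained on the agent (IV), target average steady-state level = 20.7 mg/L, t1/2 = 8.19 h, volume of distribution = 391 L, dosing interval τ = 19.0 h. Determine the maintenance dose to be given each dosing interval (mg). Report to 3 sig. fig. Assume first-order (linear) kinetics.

13000 mg

k = ln2 / t½ = 0.693147 / 8.19 = 0.08463 h⁻¹
CL = k × Vd = 0.08463 × 391 = 33.09 L/h
At steady state, Dose/τ = Css × CL.
Dose = Css × CL × τ = 20.7 × 33.09 × 19.0 = 13010 mg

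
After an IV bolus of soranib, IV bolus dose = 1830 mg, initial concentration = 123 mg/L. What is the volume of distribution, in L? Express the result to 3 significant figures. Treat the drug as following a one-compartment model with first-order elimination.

Vd = Dose / C₀ = 1830 / 123 = 14.88 L

14.9 L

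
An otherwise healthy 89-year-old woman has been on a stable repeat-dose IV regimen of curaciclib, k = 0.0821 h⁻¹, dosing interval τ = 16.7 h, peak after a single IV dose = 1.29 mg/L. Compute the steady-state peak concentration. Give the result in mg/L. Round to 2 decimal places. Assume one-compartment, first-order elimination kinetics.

1.73 mg/L

e^(−kτ) = e^(−0.08210 × 16.7) = 0.2538
Accumulation ratio R = 1 / (1 − e^(−kτ)) = 1 / (1 − 0.2538) = 1.340
Steady-state peak = C₀ × R = 1.29 × 1.340 = 1.729 mg/L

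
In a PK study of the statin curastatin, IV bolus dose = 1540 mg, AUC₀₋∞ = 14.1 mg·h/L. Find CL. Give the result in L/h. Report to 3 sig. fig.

CL = Dose / AUC = 1540 / 14.1 = 109.2 L/h

109 L/h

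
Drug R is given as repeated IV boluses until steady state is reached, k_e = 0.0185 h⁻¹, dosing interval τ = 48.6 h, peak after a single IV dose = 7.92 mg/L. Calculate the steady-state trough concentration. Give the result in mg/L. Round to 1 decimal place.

e^(−kτ) = e^(−0.01850 × 48.6) = 0.4069
Accumulation ratio R = 1 / (1 − e^(−kτ)) = 1 / (1 − 0.4069) = 1.686
Steady-state trough = C₀ × R × e^(−kτ) = 7.92 × 1.686 × 0.4069 = 5.433 mg/L

5.4 mg/L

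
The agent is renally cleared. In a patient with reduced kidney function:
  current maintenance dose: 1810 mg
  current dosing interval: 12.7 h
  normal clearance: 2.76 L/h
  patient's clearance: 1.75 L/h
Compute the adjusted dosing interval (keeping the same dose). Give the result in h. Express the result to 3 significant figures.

20.0 h

To keep the same average steady-state level, dosing rate must scale with clearance.
CL ratio = 1.75 / 2.76 = 0.6341
New interval (same dose) = 12.7 / 0.6341 = 20.03 h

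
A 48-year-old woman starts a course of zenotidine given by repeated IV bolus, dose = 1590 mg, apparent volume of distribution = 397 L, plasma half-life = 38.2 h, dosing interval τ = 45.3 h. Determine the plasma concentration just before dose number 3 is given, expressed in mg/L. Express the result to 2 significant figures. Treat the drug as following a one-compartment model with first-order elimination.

2.5 mg/L

C₀ per dose = Dose / Vd = 1590 / 397 = 4.005 mg/L
k = ln2 / t½ = 0.693147 / 38.2 = 0.01815 h⁻¹
Fraction remaining after one interval: r = e^(−kτ) = e^(−0.01815 × 45.3) = 0.4395
Before dose 3, 2 doses have been given (aged 1τ, 2τ).
C_trough = C₀ × (r + r²) = 4.005 × (0.4395 + 0.1932) = 2.534 mg/L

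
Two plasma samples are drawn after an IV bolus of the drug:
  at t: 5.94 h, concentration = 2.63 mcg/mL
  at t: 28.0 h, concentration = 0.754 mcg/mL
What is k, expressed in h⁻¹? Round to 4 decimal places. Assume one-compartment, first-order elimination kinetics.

k = ln(C₁/C₂) / (t₂ − t₁) = ln(2.63/0.754) / (28.0 − 5.94)
  = 1.249 / 22.06 = 0.05662 h⁻¹

0.0566 h⁻¹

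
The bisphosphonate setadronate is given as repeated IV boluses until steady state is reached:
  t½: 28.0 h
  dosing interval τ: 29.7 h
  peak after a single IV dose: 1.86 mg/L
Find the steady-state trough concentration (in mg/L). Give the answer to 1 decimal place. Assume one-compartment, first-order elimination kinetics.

k = ln2 / t½ = 0.693147 / 28.0 = 0.02476 h⁻¹
e^(−kτ) = e^(−0.02476 × 29.7) = 0.4793
Accumulation ratio R = 1 / (1 − e^(−kτ)) = 1 / (1 − 0.4793) = 1.920
Steady-state trough = C₀ × R × e^(−kτ) = 1.86 × 1.920 × 0.4793 = 1.712 mg/L

1.7 mg/L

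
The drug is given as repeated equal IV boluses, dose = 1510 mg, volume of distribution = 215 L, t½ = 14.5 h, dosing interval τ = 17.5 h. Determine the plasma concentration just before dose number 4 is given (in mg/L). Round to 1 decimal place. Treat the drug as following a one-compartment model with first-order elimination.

4.9 mg/L

C₀ per dose = Dose / Vd = 1510 / 215 = 7.023 mg/L
k = ln2 / t½ = 0.693147 / 14.5 = 0.04780 h⁻¹
Fraction remaining after one interval: r = e^(−kτ) = e^(−0.04780 × 17.5) = 0.4332
Before dose 4, 3 doses have been given (aged 1τ, 2τ, 3τ).
C_trough = C₀ × (r + r² + … + r^3) = C₀ × r(1−r^3)/(1−r)
        = 7.023 × 0.4332 × (1 − 0.08130) / (1 − 0.4332) = 4.931 mg/L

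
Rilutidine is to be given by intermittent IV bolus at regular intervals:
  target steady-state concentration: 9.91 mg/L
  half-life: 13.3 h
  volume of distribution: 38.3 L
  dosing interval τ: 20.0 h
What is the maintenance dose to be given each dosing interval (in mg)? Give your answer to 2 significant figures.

400 mg

k = ln2 / t½ = 0.693147 / 13.3 = 0.05212 h⁻¹
CL = k × Vd = 0.05212 × 38.3 = 1.996 L/h
At steady state, Dose/τ = Css × CL.
Dose = Css × CL × τ = 9.91 × 1.996 × 20.0 = 395.6 mg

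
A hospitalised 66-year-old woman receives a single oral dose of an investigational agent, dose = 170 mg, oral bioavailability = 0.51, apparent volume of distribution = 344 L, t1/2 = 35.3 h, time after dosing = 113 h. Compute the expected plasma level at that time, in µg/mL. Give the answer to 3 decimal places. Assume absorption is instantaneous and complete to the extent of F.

0.027 µg/mL

Amount reaching circulation = F × Dose = 0.51 × 170.0 = 86.70 mg
C₀ = F·Dose / Vd = 86.70 / 344 = 0.2520 mg/L
k = ln2 / t½ = 0.693147 / 35.3 = 0.01964 h⁻¹
C = C₀ · e^(−k·t) = 0.2520 × e^(−0.01964 × 113)
  = 0.2520 × 0.1087 = 0.02739 mg/L
(0.02739 mg/L = 0.02739 µg/mL)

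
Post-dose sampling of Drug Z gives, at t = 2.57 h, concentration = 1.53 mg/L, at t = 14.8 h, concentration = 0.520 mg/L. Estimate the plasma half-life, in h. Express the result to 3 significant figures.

7.86 h

k = ln(C₁/C₂) / (t₂ − t₁) = ln(1.53/0.520) / (14.8 − 2.57)
  = 1.079 / 12.23 = 0.08823 h⁻¹
t½ = ln2 / k = 0.693147 / 0.08823 = 7.856 h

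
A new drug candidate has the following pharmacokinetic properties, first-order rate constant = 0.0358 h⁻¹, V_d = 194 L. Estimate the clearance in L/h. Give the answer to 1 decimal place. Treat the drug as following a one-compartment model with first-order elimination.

6.9 L/h

CL = k × Vd = 0.0358 × 194 = 6.945 L/h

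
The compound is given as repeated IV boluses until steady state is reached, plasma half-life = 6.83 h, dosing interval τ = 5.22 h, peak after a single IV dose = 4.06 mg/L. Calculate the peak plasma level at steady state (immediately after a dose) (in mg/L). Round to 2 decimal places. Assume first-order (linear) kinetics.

k = ln2 / t½ = 0.693147 / 6.83 = 0.1015 h⁻¹
e^(−kτ) = e^(−0.1015 × 5.22) = 0.5887
Accumulation ratio R = 1 / (1 − e^(−kτ)) = 1 / (1 − 0.5887) = 2.431
Steady-state peak = C₀ × R = 4.06 × 2.431 = 9.870 mg/L

9.87 mg/L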